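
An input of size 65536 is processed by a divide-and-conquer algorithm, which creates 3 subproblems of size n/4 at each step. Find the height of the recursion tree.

For divide and conquer with division factor 4:

Problem sizes at each level:
Level 0: 65536
Level 1: 16384
Level 2: 4096
Level 3: 1024
Level 4: 256
Level 5: 64
Level 6: 16
Level 7: 4
Level 8: 1

The root is level 0 and the size-1 base case is level 8 (the tree spans levels 0 through 8, i.e. 9 levels counting the root), so the depth is the number of divisions: log_4(65536) = 8

The recursion tree depth is log_4(65536) = 8. At each level, the problem size is divided by 4, so it takes 8 divisions to reduce to a base case of size 1. The algorithm makes 3 recursive calls at each level.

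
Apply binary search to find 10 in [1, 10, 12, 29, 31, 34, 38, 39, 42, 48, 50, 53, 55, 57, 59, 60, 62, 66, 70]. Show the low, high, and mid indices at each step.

Binary search for 10 in [1, 10, 12, 29, 31, 34, 38, 39, 42, 48, 50, 53, 55, 57, 59, 60, 62, 66, 70]:

lo=0, hi=18, mid=9, arr[mid]=48 -> 48 > 10, search left half
lo=0, hi=8, mid=4, arr[mid]=31 -> 31 > 10, search left half
lo=0, hi=3, mid=1, arr[mid]=10 -> Found target at index 1!

Binary search finds 10 at index 1 after 3 comparisons. The search repeatedly halves the search space by comparing with the middle element.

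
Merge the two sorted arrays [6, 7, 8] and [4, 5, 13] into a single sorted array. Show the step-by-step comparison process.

Merging process:

Compare 6 vs 4: take 4 from right. Merged: [4]
Compare 6 vs 5: take 5 from right. Merged: [4, 5]
Compare 6 vs 13: take 6 from left. Merged: [4, 5, 6]
Compare 7 vs 13: take 7 from left. Merged: [4, 5, 6, 7]
Compare 8 vs 13: take 8 from left. Merged: [4, 5, 6, 7, 8]
Append remaining from right: [13]. Merged: [4, 5, 6, 7, 8, 13]

Final merged array: [4, 5, 6, 7, 8, 13]
Total comparisons: 5

The merged array is [4, 5, 6, 7, 8, 13], requiring 5 comparisons. The merge step runs in O(n) time where n is the total number of elements.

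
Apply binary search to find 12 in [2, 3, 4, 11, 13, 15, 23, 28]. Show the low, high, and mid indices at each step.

Binary search for 12 in [2, 3, 4, 11, 13, 15, 23, 28]:

lo=0, hi=7, mid=3, arr[mid]=11 -> 11 < 12, search right half
lo=4, hi=7, mid=5, arr[mid]=15 -> 15 > 12, search left half
lo=4, hi=4, mid=4, arr[mid]=13 -> 13 > 12, search left half
lo=4 > hi=3, target 12 not found

Binary search determines that 12 is not in the array after 3 comparisons. The search space was exhausted without finding the target.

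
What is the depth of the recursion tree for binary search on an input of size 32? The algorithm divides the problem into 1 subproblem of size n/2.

For divide and conquer with division factor 2:

Problem sizes at each level:
Level 0: 32
Level 1: 16
Level 2: 8
Level 3: 4
Level 4: 2
Level 5: 1

The root is level 0 and the size-1 base case is level 5 (the tree spans levels 0 through 5, i.e. 6 levels counting the root), so the depth is the number of divisions: log_2(32) = 5

The recursion tree depth is log_2(32) = 5. At each level, the problem size is divided by 2, so it takes 5 divisions to reduce to a base case of size 1. The algorithm makes 1 recursive call at each level.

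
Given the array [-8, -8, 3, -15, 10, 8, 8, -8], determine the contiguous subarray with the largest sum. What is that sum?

Using Kadane's algorithm on [-8, -8, 3, -15, 10, 8, 8, -8]:

Scanning through the array:
Position 1 (value -8): max_ending_here = -8, max_so_far = -8
Position 2 (value 3): max_ending_here = 3, max_so_far = 3
Position 3 (value -15): max_ending_here = -12, max_so_far = 3
Position 4 (value 10): max_ending_here = 10, max_so_far = 10
Position 5 (value 8): max_ending_here = 18, max_so_far = 18
Position 6 (value 8): max_ending_here = 26, max_so_far = 26
Position 7 (value -8): max_ending_here = 18, max_so_far = 26

Maximum subarray: [10, 8, 8]
Maximum sum: 26

The maximum subarray is [10, 8, 8] with sum 26. This subarray runs from index 4 to index 6.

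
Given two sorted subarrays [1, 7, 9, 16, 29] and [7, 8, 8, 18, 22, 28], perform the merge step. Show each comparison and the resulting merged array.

Merging process:

Compare 1 vs 7: take 1 from left. Merged: [1]
Compare 7 vs 7: take 7 from left. Merged: [1, 7]
Compare 9 vs 7: take 7 from right. Merged: [1, 7, 7]
Compare 9 vs 8: take 8 from right. Merged: [1, 7, 7, 8]
Compare 9 vs 8: take 8 from right. Merged: [1, 7, 7, 8, 8]
Compare 9 vs 18: take 9 from left. Merged: [1, 7, 7, 8, 8, 9]
Compare 16 vs 18: take 16 from left. Merged: [1, 7, 7, 8, 8, 9, 16]
Compare 29 vs 18: take 18 from right. Merged: [1, 7, 7, 8, 8, 9, 16, 18]
Compare 29 vs 22: take 22 from right. Merged: [1, 7, 7, 8, 8, 9, 16, 18, 22]
Compare 29 vs 28: take 28 from right. Merged: [1, 7, 7, 8, 8, 9, 16, 18, 22, 28]
Append remaining from left: [29]. Merged: [1, 7, 7, 8, 8, 9, 16, 18, 22, 28, 29]

Final merged array: [1, 7, 7, 8, 8, 9, 16, 18, 22, 28, 29]
Total comparisons: 10

The merged array is [1, 7, 7, 8, 8, 9, 16, 18, 22, 28, 29], requiring 10 comparisons. The merge step runs in O(n) time where n is the total number of elements.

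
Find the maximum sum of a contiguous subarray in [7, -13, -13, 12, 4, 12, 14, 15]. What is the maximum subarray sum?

Using Kadane's algorithm on [7, -13, -13, 12, 4, 12, 14, 15]:

Scanning through the array:
Position 1 (value -13): max_ending_here = -6, max_so_far = 7
Position 2 (value -13): max_ending_here = -13, max_so_far = 7
Position 3 (value 12): max_ending_here = 12, max_so_far = 12
Position 4 (value 4): max_ending_here = 16, max_so_far = 16
Position 5 (value 12): max_ending_here = 28, max_so_far = 28
Position 6 (value 14): max_ending_here = 42, max_so_far = 42
Position 7 (value 15): max_ending_here = 57, max_so_far = 57

Maximum subarray: [12, 4, 12, 14, 15]
Maximum sum: 57

The maximum subarray is [12, 4, 12, 14, 15] with sum 57. This subarray runs from index 3 to index 7.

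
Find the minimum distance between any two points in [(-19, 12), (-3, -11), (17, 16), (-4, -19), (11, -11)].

Computing all pairwise distances among 5 points:

d((-19, 12), (-3, -11)) = 28.0179
d((-19, 12), (17, 16)) = 36.2215
d((-19, 12), (-4, -19)) = 34.4384
d((-19, 12), (11, -11)) = 37.8021
d((-3, -11), (17, 16)) = 33.6006
d((-3, -11), (-4, -19)) = 8.0623 <-- minimum
d((-3, -11), (11, -11)) = 14.0
d((17, 16), (-4, -19)) = 40.8167
d((17, 16), (11, -11)) = 27.6586
d((-4, -19), (11, -11)) = 17.0

Closest pair: (-3, -11) and (-4, -19) with distance 8.0623

The closest pair is (-3, -11) and (-4, -19) with Euclidean distance 8.0623. For 5 points, brute-force pairwise comparison is shown above. For large n, the divide-and-conquer algorithm (sort by x, recurse on halves, check the dividing strip) achieves O(n log n).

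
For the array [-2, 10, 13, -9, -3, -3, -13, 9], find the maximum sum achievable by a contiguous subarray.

Using Kadane's algorithm on [-2, 10, 13, -9, -3, -3, -13, 9]:

Scanning through the array:
Position 1 (value 10): max_ending_here = 10, max_so_far = 10
Position 2 (value 13): max_ending_here = 23, max_so_far = 23
Position 3 (value -9): max_ending_here = 14, max_so_far = 23
Position 4 (value -3): max_ending_here = 11, max_so_far = 23
Position 5 (value -3): max_ending_here = 8, max_so_far = 23
Position 6 (value -13): max_ending_here = -5, max_so_far = 23
Position 7 (value 9): max_ending_here = 9, max_so_far = 23

Maximum subarray: [10, 13]
Maximum sum: 23

The maximum subarray is [10, 13] with sum 23. This subarray runs from index 1 to index 2.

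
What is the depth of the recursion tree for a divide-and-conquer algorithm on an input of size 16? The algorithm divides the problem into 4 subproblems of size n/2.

For divide and conquer with division factor 2:

Problem sizes at each level:
Level 0: 16
Level 1: 8
Level 2: 4
Level 3: 2
Level 4: 1

The root is level 0 and the size-1 base case is level 4 (the tree spans levels 0 through 4, i.e. 5 levels counting the root), so the depth is the number of divisions: log_2(16) = 4

The recursion tree depth is log_2(16) = 4. At each level, the problem size is divided by 2, so it takes 4 divisions to reduce to a base case of size 1. The algorithm makes 4 recursive calls at each level.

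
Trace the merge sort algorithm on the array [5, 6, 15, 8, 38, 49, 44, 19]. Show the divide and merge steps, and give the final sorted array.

Merge sort trace:

Split: [5, 6, 15, 8, 38, 49, 44, 19] -> [5, 6, 15, 8] and [38, 49, 44, 19]
  Split: [5, 6, 15, 8] -> [5, 6] and [15, 8]
    Split: [5, 6] -> [5] and [6]
    Merge: [5] + [6] -> [5, 6]
    Split: [15, 8] -> [15] and [8]
    Merge: [15] + [8] -> [8, 15]
  Merge: [5, 6] + [8, 15] -> [5, 6, 8, 15]
  Split: [38, 49, 44, 19] -> [38, 49] and [44, 19]
    Split: [38, 49] -> [38] and [49]
    Merge: [38] + [49] -> [38, 49]
    Split: [44, 19] -> [44] and [19]
    Merge: [44] + [19] -> [19, 44]
  Merge: [38, 49] + [19, 44] -> [19, 38, 44, 49]
Merge: [5, 6, 8, 15] + [19, 38, 44, 49] -> [5, 6, 8, 15, 19, 38, 44, 49]

Final sorted array: [5, 6, 8, 15, 19, 38, 44, 49]

The merge sort proceeds by recursively splitting the array and merging sorted halves.
After all merges, the sorted array is [5, 6, 8, 15, 19, 38, 44, 49].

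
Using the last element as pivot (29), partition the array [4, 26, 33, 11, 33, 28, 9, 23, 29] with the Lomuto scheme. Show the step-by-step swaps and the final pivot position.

Lomuto partition with pivot = 29:

Initial array: [4, 26, 33, 11, 33, 28, 9, 23, 29]

arr[0]=4 <= 29: swap with position 0, array becomes [4, 26, 33, 11, 33, 28, 9, 23, 29]
arr[1]=26 <= 29: swap with position 1, array becomes [4, 26, 33, 11, 33, 28, 9, 23, 29]
arr[2]=33 > 29: no swap
arr[3]=11 <= 29: swap with position 2, array becomes [4, 26, 11, 33, 33, 28, 9, 23, 29]
arr[4]=33 > 29: no swap
arr[5]=28 <= 29: swap with position 3, array becomes [4, 26, 11, 28, 33, 33, 9, 23, 29]
arr[6]=9 <= 29: swap with position 4, array becomes [4, 26, 11, 28, 9, 33, 33, 23, 29]
arr[7]=23 <= 29: swap with position 5, array becomes [4, 26, 11, 28, 9, 23, 33, 33, 29]

Place pivot at position 6: [4, 26, 11, 28, 9, 23, 29, 33, 33]
Pivot position: 6

After partitioning with pivot 29, the array becomes [4, 26, 11, 28, 9, 23, 29, 33, 33]. The pivot is placed at index 6. All elements to the left of the pivot are <= 29, and all elements to the right are > 29.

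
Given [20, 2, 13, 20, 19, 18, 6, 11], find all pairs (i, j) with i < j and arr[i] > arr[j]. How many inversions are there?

Finding inversions in [20, 2, 13, 20, 19, 18, 6, 11]:

(0, 1): arr[0]=20 > arr[1]=2
(0, 2): arr[0]=20 > arr[2]=13
(0, 4): arr[0]=20 > arr[4]=19
(0, 5): arr[0]=20 > arr[5]=18
(0, 6): arr[0]=20 > arr[6]=6
(0, 7): arr[0]=20 > arr[7]=11
(2, 6): arr[2]=13 > arr[6]=6
(2, 7): arr[2]=13 > arr[7]=11
(3, 4): arr[3]=20 > arr[4]=19
(3, 5): arr[3]=20 > arr[5]=18
(3, 6): arr[3]=20 > arr[6]=6
(3, 7): arr[3]=20 > arr[7]=11
(4, 5): arr[4]=19 > arr[5]=18
(4, 6): arr[4]=19 > arr[6]=6
(4, 7): arr[4]=19 > arr[7]=11
(5, 6): arr[5]=18 > arr[6]=6
(5, 7): arr[5]=18 > arr[7]=11

Total inversions: 17

The array has 17 inversion(s): (0,1), (0,2), (0,4), (0,5), (0,6), (0,7), (2,6), (2,7), (3,4), (3,5), (3,6), (3,7), (4,5), (4,6), (4,7), (5,6), (5,7). Each pair (i,j) satisfies i < j and arr[i] > arr[j].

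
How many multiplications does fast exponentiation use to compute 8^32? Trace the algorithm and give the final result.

Computing 8^32 by squaring (build up from 8^1; each line after the first costs one multiplication):

8^1 = 8
8^2 = (8^1)^2 = 8^2 = 64
8^4 = (8^2)^2 = 64^2 = 4096
8^8 = (8^4)^2 = 4096^2 = 16777216
8^16 = (8^8)^2 = 16777216^2 = 281474976710656
8^32 = (8^16)^2 = 281474976710656^2 = 79228162514264337593543950336

Result: 79228162514264337593543950336
Multiplications needed: 5 (5 lines after 8^1)

8^32 = 79228162514264337593543950336. Using exponentiation by squaring, this requires 5 multiplications. The key idea: if the exponent is even, square the half-power; if odd, multiply by the base once.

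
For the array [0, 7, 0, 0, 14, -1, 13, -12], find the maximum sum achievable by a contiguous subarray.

Using Kadane's algorithm on [0, 7, 0, 0, 14, -1, 13, -12]:

Scanning through the array:
Position 1 (value 7): max_ending_here = 7, max_so_far = 7
Position 2 (value 0): max_ending_here = 7, max_so_far = 7
Position 3 (value 0): max_ending_here = 7, max_so_far = 7
Position 4 (value 14): max_ending_here = 21, max_so_far = 21
Position 5 (value -1): max_ending_here = 20, max_so_far = 21
Position 6 (value 13): max_ending_here = 33, max_so_far = 33
Position 7 (value -12): max_ending_here = 21, max_so_far = 33

Maximum subarray: [0, 7, 0, 0, 14, -1, 13]
Maximum sum: 33

The maximum subarray is [0, 7, 0, 0, 14, -1, 13] with sum 33. This subarray runs from index 0 to index 6.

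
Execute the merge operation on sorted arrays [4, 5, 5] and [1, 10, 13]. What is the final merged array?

Merging process:

Compare 4 vs 1: take 1 from right. Merged: [1]
Compare 4 vs 10: take 4 from left. Merged: [1, 4]
Compare 5 vs 10: take 5 from left. Merged: [1, 4, 5]
Compare 5 vs 10: take 5 from left. Merged: [1, 4, 5, 5]
Append remaining from right: [10, 13]. Merged: [1, 4, 5, 5, 10, 13]

Final merged array: [1, 4, 5, 5, 10, 13]
Total comparisons: 4

The merged array is [1, 4, 5, 5, 10, 13], requiring 4 comparisons. The merge step runs in O(n) time where n is the total number of elements.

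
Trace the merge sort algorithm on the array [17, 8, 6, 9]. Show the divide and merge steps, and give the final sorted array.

Merge sort trace:

Split: [17, 8, 6, 9] -> [17, 8] and [6, 9]
  Split: [17, 8] -> [17] and [8]
  Merge: [17] + [8] -> [8, 17]
  Split: [6, 9] -> [6] and [9]
  Merge: [6] + [9] -> [6, 9]
Merge: [8, 17] + [6, 9] -> [6, 8, 9, 17]

Final sorted array: [6, 8, 9, 17]

The merge sort proceeds by recursively splitting the array and merging sorted halves.
After all merges, the sorted array is [6, 8, 9, 17].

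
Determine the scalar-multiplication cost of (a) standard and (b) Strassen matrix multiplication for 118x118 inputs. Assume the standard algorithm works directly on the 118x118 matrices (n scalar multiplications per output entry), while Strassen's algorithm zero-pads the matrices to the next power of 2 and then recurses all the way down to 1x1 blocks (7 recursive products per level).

Matrix multiplication for 118x118 matrices:

Strassen's algorithm requires power-of-2 dimensions. Pad 118x118 to 128x128 (next power of 2).

Standard algorithm: 118^3 = 1643032 multiplications
Strassen's algorithm: 7^(log2(128)) = 7^7 = 823543 multiplications
Savings: 1643032 - 823543 = 819489 multiplications

Standard: 1643032 multiplications (118^3). Strassen: 823543 multiplications (7^7, after padding to 128x128). Strassen reduces 8 recursive multiplications to 7 at each level.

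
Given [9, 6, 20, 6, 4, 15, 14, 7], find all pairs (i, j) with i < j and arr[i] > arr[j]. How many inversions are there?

Finding inversions in [9, 6, 20, 6, 4, 15, 14, 7]:

(0, 1): arr[0]=9 > arr[1]=6
(0, 3): arr[0]=9 > arr[3]=6
(0, 4): arr[0]=9 > arr[4]=4
(0, 7): arr[0]=9 > arr[7]=7
(1, 4): arr[1]=6 > arr[4]=4
(2, 3): arr[2]=20 > arr[3]=6
(2, 4): arr[2]=20 > arr[4]=4
(2, 5): arr[2]=20 > arr[5]=15
(2, 6): arr[2]=20 > arr[6]=14
(2, 7): arr[2]=20 > arr[7]=7
(3, 4): arr[3]=6 > arr[4]=4
(5, 6): arr[5]=15 > arr[6]=14
(5, 7): arr[5]=15 > arr[7]=7
(6, 7): arr[6]=14 > arr[7]=7

Total inversions: 14

The array has 14 inversion(s): (0,1), (0,3), (0,4), (0,7), (1,4), (2,3), (2,4), (2,5), (2,6), (2,7), (3,4), (5,6), (5,7), (6,7). Each pair (i,j) satisfies i < j and arr[i] > arr[j].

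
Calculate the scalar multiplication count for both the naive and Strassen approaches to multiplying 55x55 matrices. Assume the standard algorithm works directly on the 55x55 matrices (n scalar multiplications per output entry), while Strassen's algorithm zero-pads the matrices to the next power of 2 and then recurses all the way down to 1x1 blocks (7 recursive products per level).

Matrix multiplication for 55x55 matrices:

Strassen's algorithm requires power-of-2 dimensions. Pad 55x55 to 64x64 (next power of 2).

Standard algorithm: 55^3 = 166375 multiplications
Strassen's algorithm: 7^(log2(64)) = 7^6 = 117649 multiplications
Savings: 166375 - 117649 = 48726 multiplications

Standard: 166375 multiplications (55^3). Strassen: 117649 multiplications (7^6, after padding to 64x64). Strassen reduces 8 recursive multiplications to 7 at each level.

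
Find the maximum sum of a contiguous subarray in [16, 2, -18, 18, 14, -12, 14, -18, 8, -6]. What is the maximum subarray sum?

Using Kadane's algorithm on [16, 2, -18, 18, 14, -12, 14, -18, 8, -6]:

Scanning through the array:
Position 1 (value 2): max_ending_here = 18, max_so_far = 18
Position 2 (value -18): max_ending_here = 0, max_so_far = 18
Position 3 (value 18): max_ending_here = 18, max_so_far = 18
Position 4 (value 14): max_ending_here = 32, max_so_far = 32
Position 5 (value -12): max_ending_here = 20, max_so_far = 32
Position 6 (value 14): max_ending_here = 34, max_so_far = 34
Position 7 (value -18): max_ending_here = 16, max_so_far = 34
Position 8 (value 8): max_ending_here = 24, max_so_far = 34
Position 9 (value -6): max_ending_here = 18, max_so_far = 34

Maximum subarray: [16, 2, -18, 18, 14, -12, 14]
Maximum sum: 34

The maximum subarray is [16, 2, -18, 18, 14, -12, 14] with sum 34. This subarray runs from index 0 to index 6.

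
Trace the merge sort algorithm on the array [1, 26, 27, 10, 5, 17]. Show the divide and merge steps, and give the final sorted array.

Merge sort trace:

Split: [1, 26, 27, 10, 5, 17] -> [1, 26, 27] and [10, 5, 17]
  Split: [1, 26, 27] -> [1] and [26, 27]
    Split: [26, 27] -> [26] and [27]
    Merge: [26] + [27] -> [26, 27]
  Merge: [1] + [26, 27] -> [1, 26, 27]
  Split: [10, 5, 17] -> [10] and [5, 17]
    Split: [5, 17] -> [5] and [17]
    Merge: [5] + [17] -> [5, 17]
  Merge: [10] + [5, 17] -> [5, 10, 17]
Merge: [1, 26, 27] + [5, 10, 17] -> [1, 5, 10, 17, 26, 27]

Final sorted array: [1, 5, 10, 17, 26, 27]

The merge sort proceeds by recursively splitting the array and merging sorted halves.
After all merges, the sorted array is [1, 5, 10, 17, 26, 27].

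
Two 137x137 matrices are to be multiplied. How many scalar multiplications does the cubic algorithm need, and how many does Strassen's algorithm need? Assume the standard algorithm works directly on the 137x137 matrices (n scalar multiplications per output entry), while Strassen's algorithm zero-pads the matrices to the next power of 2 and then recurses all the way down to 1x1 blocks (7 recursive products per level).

Matrix multiplication for 137x137 matrices:

Strassen's algorithm requires power-of-2 dimensions. Pad 137x137 to 256x256 (next power of 2).

Standard algorithm: 137^3 = 2571353 multiplications
Strassen's algorithm: 7^(log2(256)) = 7^8 = 5764801 multiplications
Difference: 2571353 - 5764801 = -3193448 (Strassen uses MORE here due to padding overhead — for small or just-over-power-of-2 n, padding can outweigh the per-level savings)

Standard: 2571353 multiplications (137^3). Strassen: 5764801 multiplications (7^8, after padding to 256x256). Strassen reduces 8 recursive multiplications to 7 at each level.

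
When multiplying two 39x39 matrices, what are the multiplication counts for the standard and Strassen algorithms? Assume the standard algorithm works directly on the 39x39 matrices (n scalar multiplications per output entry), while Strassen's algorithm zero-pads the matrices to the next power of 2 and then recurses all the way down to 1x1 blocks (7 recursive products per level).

Matrix multiplication for 39x39 matrices:

Strassen's algorithm requires power-of-2 dimensions. Pad 39x39 to 64x64 (next power of 2).

Standard algorithm: 39^3 = 59319 multiplications
Strassen's algorithm: 7^(log2(64)) = 7^6 = 117649 multiplications
Difference: 59319 - 117649 = -58330 (Strassen uses MORE here due to padding overhead — for small or just-over-power-of-2 n, padding can outweigh the per-level savings)

Standard: 59319 multiplications (39^3). Strassen: 117649 multiplications (7^6, after padding to 64x64). Strassen reduces 8 recursive multiplications to 7 at each level.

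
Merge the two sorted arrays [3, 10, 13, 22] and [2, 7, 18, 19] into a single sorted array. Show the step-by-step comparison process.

Merging process:

Compare 3 vs 2: take 2 from right. Merged: [2]
Compare 3 vs 7: take 3 from left. Merged: [2, 3]
Compare 10 vs 7: take 7 from right. Merged: [2, 3, 7]
Compare 10 vs 18: take 10 from left. Merged: [2, 3, 7, 10]
Compare 13 vs 18: take 13 from left. Merged: [2, 3, 7, 10, 13]
Compare 22 vs 18: take 18 from right. Merged: [2, 3, 7, 10, 13, 18]
Compare 22 vs 19: take 19 from right. Merged: [2, 3, 7, 10, 13, 18, 19]
Append remaining from left: [22]. Merged: [2, 3, 7, 10, 13, 18, 19, 22]

Final merged array: [2, 3, 7, 10, 13, 18, 19, 22]
Total comparisons: 7

The merged array is [2, 3, 7, 10, 13, 18, 19, 22], requiring 7 comparisons. The merge step runs in O(n) time where n is the total number of elements.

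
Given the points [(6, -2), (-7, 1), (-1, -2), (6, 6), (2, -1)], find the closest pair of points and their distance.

Computing all pairwise distances among 5 points:

d((6, -2), (-7, 1)) = 13.3417
d((6, -2), (-1, -2)) = 7.0
d((6, -2), (6, 6)) = 8.0
d((6, -2), (2, -1)) = 4.1231
d((-7, 1), (-1, -2)) = 6.7082
d((-7, 1), (6, 6)) = 13.9284
d((-7, 1), (2, -1)) = 9.2195
d((-1, -2), (6, 6)) = 10.6301
d((-1, -2), (2, -1)) = 3.1623 <-- minimum
d((6, 6), (2, -1)) = 8.0623

Closest pair: (-1, -2) and (2, -1) with distance 3.1623

The closest pair is (-1, -2) and (2, -1) with Euclidean distance 3.1623. For 5 points, brute-force pairwise comparison is shown above. For large n, the divide-and-conquer algorithm (sort by x, recurse on halves, check the dividing strip) achieves O(n log n).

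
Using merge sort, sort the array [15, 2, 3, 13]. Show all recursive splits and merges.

Merge sort trace:

Split: [15, 2, 3, 13] -> [15, 2] and [3, 13]
  Split: [15, 2] -> [15] and [2]
  Merge: [15] + [2] -> [2, 15]
  Split: [3, 13] -> [3] and [13]
  Merge: [3] + [13] -> [3, 13]
Merge: [2, 15] + [3, 13] -> [2, 3, 13, 15]

Final sorted array: [2, 3, 13, 15]

The merge sort proceeds by recursively splitting the array and merging sorted halves.
After all merges, the sorted array is [2, 3, 13, 15].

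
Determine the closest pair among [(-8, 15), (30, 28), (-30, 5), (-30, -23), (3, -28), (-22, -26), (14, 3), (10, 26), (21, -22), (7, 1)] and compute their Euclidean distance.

Computing all pairwise distances among 10 points:

d((-8, 15), (30, 28)) = 40.1622
d((-8, 15), (-30, 5)) = 24.1661
d((-8, 15), (-30, -23)) = 43.909
d((-8, 15), (3, -28)) = 44.3847
d((-8, 15), (-22, -26)) = 43.3244
d((-8, 15), (14, 3)) = 25.0599
d((-8, 15), (10, 26)) = 21.095
d((-8, 15), (21, -22)) = 47.0106
d((-8, 15), (7, 1)) = 20.5183
d((30, 28), (-30, 5)) = 64.2573
d((30, 28), (-30, -23)) = 78.7464
d((30, 28), (3, -28)) = 62.1691
d((30, 28), (-22, -26)) = 74.9667
d((30, 28), (14, 3)) = 29.6816
d((30, 28), (10, 26)) = 20.0998
d((30, 28), (21, -22)) = 50.8035
d((30, 28), (7, 1)) = 35.4683
d((-30, 5), (-30, -23)) = 28.0
d((-30, 5), (3, -28)) = 46.669
d((-30, 5), (-22, -26)) = 32.0156
d((-30, 5), (14, 3)) = 44.0454
d((-30, 5), (10, 26)) = 45.1774
d((-30, 5), (21, -22)) = 57.7062
d((-30, 5), (7, 1)) = 37.2156
d((-30, -23), (3, -28)) = 33.3766
d((-30, -23), (-22, -26)) = 8.544
d((-30, -23), (14, 3)) = 51.1077
d((-30, -23), (10, 26)) = 63.2535
d((-30, -23), (21, -22)) = 51.0098
d((-30, -23), (7, 1)) = 44.1022
d((3, -28), (-22, -26)) = 25.0799
d((3, -28), (14, 3)) = 32.8938
d((3, -28), (10, 26)) = 54.4518
d((3, -28), (21, -22)) = 18.9737
d((3, -28), (7, 1)) = 29.2746
d((-22, -26), (14, 3)) = 46.2277
d((-22, -26), (10, 26)) = 61.0574
d((-22, -26), (21, -22)) = 43.1856
d((-22, -26), (7, 1)) = 39.6232
d((14, 3), (10, 26)) = 23.3452
d((14, 3), (21, -22)) = 25.9615
d((14, 3), (7, 1)) = 7.2801 <-- minimum
d((10, 26), (21, -22)) = 49.2443
d((10, 26), (7, 1)) = 25.1794
d((21, -22), (7, 1)) = 26.9258

Closest pair: (14, 3) and (7, 1) with distance 7.2801

The closest pair is (14, 3) and (7, 1) with Euclidean distance 7.2801. For 10 points, brute-force pairwise comparison is shown above. For large n, the divide-and-conquer algorithm (sort by x, recurse on halves, check the dividing strip) achieves O(n log n).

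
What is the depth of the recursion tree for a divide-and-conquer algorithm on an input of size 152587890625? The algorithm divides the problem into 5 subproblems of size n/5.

For divide and conquer with division factor 5:

Problem sizes at each level:
Level 0: 152587890625
Level 1: 30517578125
Level 2: 6103515625
Level 3: 1220703125
Level 4: 244140625
Level 5: 48828125
Level 6: 9765625
Level 7: 1953125
Level 8: 390625
Level 9: 78125
Level 10: 15625
Level 11: 3125
Level 12: 625
Level 13: 125
Level 14: 25
Level 15: 5
Level 16: 1

The root is level 0 and the size-1 base case is level 16 (the tree spans levels 0 through 16, i.e. 17 levels counting the root), so the depth is the number of divisions: log_5(152587890625) = 16

The recursion tree depth is log_5(152587890625) = 16. At each level, the problem size is divided by 5, so it takes 16 divisions to reduce to a base case of size 1. The algorithm makes 5 recursive calls at each level.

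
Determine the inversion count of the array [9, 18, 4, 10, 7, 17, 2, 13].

Finding inversions in [9, 18, 4, 10, 7, 17, 2, 13]:

(0, 2): arr[0]=9 > arr[2]=4
(0, 4): arr[0]=9 > arr[4]=7
(0, 6): arr[0]=9 > arr[6]=2
(1, 2): arr[1]=18 > arr[2]=4
(1, 3): arr[1]=18 > arr[3]=10
(1, 4): arr[1]=18 > arr[4]=7
(1, 5): arr[1]=18 > arr[5]=17
(1, 6): arr[1]=18 > arr[6]=2
(1, 7): arr[1]=18 > arr[7]=13
(2, 6): arr[2]=4 > arr[6]=2
(3, 4): arr[3]=10 > arr[4]=7
(3, 6): arr[3]=10 > arr[6]=2
(4, 6): arr[4]=7 > arr[6]=2
(5, 6): arr[5]=17 > arr[6]=2
(5, 7): arr[5]=17 > arr[7]=13

Total inversions: 15

The array has 15 inversion(s): (0,2), (0,4), (0,6), (1,2), (1,3), (1,4), (1,5), (1,6), (1,7), (2,6), (3,4), (3,6), (4,6), (5,6), (5,7). Each pair (i,j) satisfies i < j and arr[i] > arr[j].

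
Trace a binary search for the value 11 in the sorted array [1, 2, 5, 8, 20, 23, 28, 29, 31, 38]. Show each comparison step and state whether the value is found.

Binary search for 11 in [1, 2, 5, 8, 20, 23, 28, 29, 31, 38]:

lo=0, hi=9, mid=4, arr[mid]=20 -> 20 > 11, search left half
lo=0, hi=3, mid=1, arr[mid]=2 -> 2 < 11, search right half
lo=2, hi=3, mid=2, arr[mid]=5 -> 5 < 11, search right half
lo=3, hi=3, mid=3, arr[mid]=8 -> 8 < 11, search right half
lo=4 > hi=3, target 11 not found

Binary search determines that 11 is not in the array after 4 comparisons. The search space was exhausted without finding the target.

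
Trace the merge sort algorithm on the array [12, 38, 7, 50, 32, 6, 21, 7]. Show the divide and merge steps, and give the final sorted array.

Merge sort trace:

Split: [12, 38, 7, 50, 32, 6, 21, 7] -> [12, 38, 7, 50] and [32, 6, 21, 7]
  Split: [12, 38, 7, 50] -> [12, 38] and [7, 50]
    Split: [12, 38] -> [12] and [38]
    Merge: [12] + [38] -> [12, 38]
    Split: [7, 50] -> [7] and [50]
    Merge: [7] + [50] -> [7, 50]
  Merge: [12, 38] + [7, 50] -> [7, 12, 38, 50]
  Split: [32, 6, 21, 7] -> [32, 6] and [21, 7]
    Split: [32, 6] -> [32] and [6]
    Merge: [32] + [6] -> [6, 32]
    Split: [21, 7] -> [21] and [7]
    Merge: [21] + [7] -> [7, 21]
  Merge: [6, 32] + [7, 21] -> [6, 7, 21, 32]
Merge: [7, 12, 38, 50] + [6, 7, 21, 32] -> [6, 7, 7, 12, 21, 32, 38, 50]

Final sorted array: [6, 7, 7, 12, 21, 32, 38, 50]

The merge sort proceeds by recursively splitting the array and merging sorted halves.
After all merges, the sorted array is [6, 7, 7, 12, 21, 32, 38, 50].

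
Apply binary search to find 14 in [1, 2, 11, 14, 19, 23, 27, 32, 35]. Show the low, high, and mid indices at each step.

Binary search for 14 in [1, 2, 11, 14, 19, 23, 27, 32, 35]:

lo=0, hi=8, mid=4, arr[mid]=19 -> 19 > 14, search left half
lo=0, hi=3, mid=1, arr[mid]=2 -> 2 < 14, search right half
lo=2, hi=3, mid=2, arr[mid]=11 -> 11 < 14, search right half
lo=3, hi=3, mid=3, arr[mid]=14 -> Found target at index 3!

Binary search finds 14 at index 3 after 4 comparisons. The search repeatedly halves the search space by comparing with the middle element.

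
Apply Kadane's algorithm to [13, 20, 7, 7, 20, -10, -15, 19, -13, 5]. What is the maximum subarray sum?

Using Kadane's algorithm on [13, 20, 7, 7, 20, -10, -15, 19, -13, 5]:

Scanning through the array:
Position 1 (value 20): max_ending_here = 33, max_so_far = 33
Position 2 (value 7): max_ending_here = 40, max_so_far = 40
Position 3 (value 7): max_ending_here = 47, max_so_far = 47
Position 4 (value 20): max_ending_here = 67, max_so_far = 67
Position 5 (value -10): max_ending_here = 57, max_so_far = 67
Position 6 (value -15): max_ending_here = 42, max_so_far = 67
Position 7 (value 19): max_ending_here = 61, max_so_far = 67
Position 8 (value -13): max_ending_here = 48, max_so_far = 67
Position 9 (value 5): max_ending_here = 53, max_so_far = 67

Maximum subarray: [13, 20, 7, 7, 20]
Maximum sum: 67

The maximum subarray is [13, 20, 7, 7, 20] with sum 67. This subarray runs from index 0 to index 4.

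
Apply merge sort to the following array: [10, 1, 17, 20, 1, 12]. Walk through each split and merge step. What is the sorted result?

Merge sort trace:

Split: [10, 1, 17, 20, 1, 12] -> [10, 1, 17] and [20, 1, 12]
  Split: [10, 1, 17] -> [10] and [1, 17]
    Split: [1, 17] -> [1] and [17]
    Merge: [1] + [17] -> [1, 17]
  Merge: [10] + [1, 17] -> [1, 10, 17]
  Split: [20, 1, 12] -> [20] and [1, 12]
    Split: [1, 12] -> [1] and [12]
    Merge: [1] + [12] -> [1, 12]
  Merge: [20] + [1, 12] -> [1, 12, 20]
Merge: [1, 10, 17] + [1, 12, 20] -> [1, 1, 10, 12, 17, 20]

Final sorted array: [1, 1, 10, 12, 17, 20]

The merge sort proceeds by recursively splitting the array and merging sorted halves.
After all merges, the sorted array is [1, 1, 10, 12, 17, 20].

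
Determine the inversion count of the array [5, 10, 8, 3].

Finding inversions in [5, 10, 8, 3]:

(0, 3): arr[0]=5 > arr[3]=3
(1, 2): arr[1]=10 > arr[2]=8
(1, 3): arr[1]=10 > arr[3]=3
(2, 3): arr[2]=8 > arr[3]=3

Total inversions: 4

The array has 4 inversion(s): (0,3), (1,2), (1,3), (2,3). Each pair (i,j) satisfies i < j and arr[i] > arr[j].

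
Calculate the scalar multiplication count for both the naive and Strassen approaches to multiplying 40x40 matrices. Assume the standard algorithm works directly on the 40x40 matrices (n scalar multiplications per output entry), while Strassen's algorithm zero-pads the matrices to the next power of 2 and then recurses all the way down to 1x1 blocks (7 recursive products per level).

Matrix multiplication for 40x40 matrices:

Strassen's algorithm requires power-of-2 dimensions. Pad 40x40 to 64x64 (next power of 2).

Standard algorithm: 40^3 = 64000 multiplications
Strassen's algorithm: 7^(log2(64)) = 7^6 = 117649 multiplications
Difference: 64000 - 117649 = -53649 (Strassen uses MORE here due to padding overhead — for small or just-over-power-of-2 n, padding can outweigh the per-level savings)

Standard: 64000 multiplications (40^3). Strassen: 117649 multiplications (7^6, after padding to 64x64). Strassen reduces 8 recursive multiplications to 7 at each level.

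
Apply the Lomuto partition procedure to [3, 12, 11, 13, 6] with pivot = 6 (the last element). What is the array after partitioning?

Lomuto partition with pivot = 6:

Initial array: [3, 12, 11, 13, 6]

arr[0]=3 <= 6: swap with position 0, array becomes [3, 12, 11, 13, 6]
arr[1]=12 > 6: no swap
arr[2]=11 > 6: no swap
arr[3]=13 > 6: no swap

Place pivot at position 1: [3, 6, 11, 13, 12]
Pivot position: 1

After partitioning with pivot 6, the array becomes [3, 6, 11, 13, 12]. The pivot is placed at index 1. All elements to the left of the pivot are <= 6, and all elements to the right are > 6.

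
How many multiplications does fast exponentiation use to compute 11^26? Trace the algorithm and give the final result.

Computing 11^26 by squaring (build up from 11^1; each line after the first costs one multiplication):

11^1 = 11
11^2 = (11^1)^2 = 11^2 = 121
11^3 = 11 * 11^2 = 11 * 121 = 1331
11^6 = (11^3)^2 = 1331^2 = 1771561
11^12 = (11^6)^2 = 1771561^2 = 3138428376721
11^13 = 11 * 11^12 = 11 * 3138428376721 = 34522712143931
11^26 = (11^13)^2 = 34522712143931^2 = 1191817653772720942460132761

Result: 1191817653772720942460132761
Multiplications needed: 6 (6 lines after 11^1)

11^26 = 1191817653772720942460132761. Using exponentiation by squaring, this requires 6 multiplications. The key idea: if the exponent is even, square the half-power; if odd, multiply by the base once.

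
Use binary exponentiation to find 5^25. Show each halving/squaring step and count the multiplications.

Computing 5^25 by squaring (build up from 5^1; each line after the first costs one multiplication):

5^1 = 5
5^2 = (5^1)^2 = 5^2 = 25
5^3 = 5 * 5^2 = 5 * 25 = 125
5^6 = (5^3)^2 = 125^2 = 15625
5^12 = (5^6)^2 = 15625^2 = 244140625
5^24 = (5^12)^2 = 244140625^2 = 59604644775390625
5^25 = 5 * 5^24 = 5 * 59604644775390625 = 298023223876953125

Result: 298023223876953125
Multiplications needed: 6 (6 lines after 5^1)

5^25 = 298023223876953125. Using exponentiation by squaring, this requires 6 multiplications. The key idea: if the exponent is even, square the half-power; if odd, multiply by the base once.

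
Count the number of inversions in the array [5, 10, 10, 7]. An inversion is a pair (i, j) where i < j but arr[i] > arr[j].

Finding inversions in [5, 10, 10, 7]:

(1, 3): arr[1]=10 > arr[3]=7
(2, 3): arr[2]=10 > arr[3]=7

Total inversions: 2

The array has 2 inversion(s): (1,3), (2,3). Each pair (i,j) satisfies i < j and arr[i] > arr[j].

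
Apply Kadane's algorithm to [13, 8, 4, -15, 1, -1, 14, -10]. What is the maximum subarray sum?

Using Kadane's algorithm on [13, 8, 4, -15, 1, -1, 14, -10]:

Scanning through the array:
Position 1 (value 8): max_ending_here = 21, max_so_far = 21
Position 2 (value 4): max_ending_here = 25, max_so_far = 25
Position 3 (value -15): max_ending_here = 10, max_so_far = 25
Position 4 (value 1): max_ending_here = 11, max_so_far = 25
Position 5 (value -1): max_ending_here = 10, max_so_far = 25
Position 6 (value 14): max_ending_here = 24, max_so_far = 25
Position 7 (value -10): max_ending_here = 14, max_so_far = 25

Maximum subarray: [13, 8, 4]
Maximum sum: 25

The maximum subarray is [13, 8, 4] with sum 25. This subarray runs from index 0 to index 2.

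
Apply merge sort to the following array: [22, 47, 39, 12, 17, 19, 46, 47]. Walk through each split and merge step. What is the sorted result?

Merge sort trace:

Split: [22, 47, 39, 12, 17, 19, 46, 47] -> [22, 47, 39, 12] and [17, 19, 46, 47]
  Split: [22, 47, 39, 12] -> [22, 47] and [39, 12]
    Split: [22, 47] -> [22] and [47]
    Merge: [22] + [47] -> [22, 47]
    Split: [39, 12] -> [39] and [12]
    Merge: [39] + [12] -> [12, 39]
  Merge: [22, 47] + [12, 39] -> [12, 22, 39, 47]
  Split: [17, 19, 46, 47] -> [17, 19] and [46, 47]
    Split: [17, 19] -> [17] and [19]
    Merge: [17] + [19] -> [17, 19]
    Split: [46, 47] -> [46] and [47]
    Merge: [46] + [47] -> [46, 47]
  Merge: [17, 19] + [46, 47] -> [17, 19, 46, 47]
Merge: [12, 22, 39, 47] + [17, 19, 46, 47] -> [12, 17, 19, 22, 39, 46, 47, 47]

Final sorted array: [12, 17, 19, 22, 39, 46, 47, 47]

The merge sort proceeds by recursively splitting the array and merging sorted halves.
After all merges, the sorted array is [12, 17, 19, 22, 39, 46, 47, 47].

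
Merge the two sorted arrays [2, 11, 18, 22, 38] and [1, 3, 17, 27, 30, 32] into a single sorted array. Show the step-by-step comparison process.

Merging process:

Compare 2 vs 1: take 1 from right. Merged: [1]
Compare 2 vs 3: take 2 from left. Merged: [1, 2]
Compare 11 vs 3: take 3 from right. Merged: [1, 2, 3]
Compare 11 vs 17: take 11 from left. Merged: [1, 2, 3, 11]
Compare 18 vs 17: take 17 from right. Merged: [1, 2, 3, 11, 17]
Compare 18 vs 27: take 18 from left. Merged: [1, 2, 3, 11, 17, 18]
Compare 22 vs 27: take 22 from left. Merged: [1, 2, 3, 11, 17, 18, 22]
Compare 38 vs 27: take 27 from right. Merged: [1, 2, 3, 11, 17, 18, 22, 27]
Compare 38 vs 30: take 30 from right. Merged: [1, 2, 3, 11, 17, 18, 22, 27, 30]
Compare 38 vs 32: take 32 from right. Merged: [1, 2, 3, 11, 17, 18, 22, 27, 30, 32]
Append remaining from left: [38]. Merged: [1, 2, 3, 11, 17, 18, 22, 27, 30, 32, 38]

Final merged array: [1, 2, 3, 11, 17, 18, 22, 27, 30, 32, 38]
Total comparisons: 10

The merged array is [1, 2, 3, 11, 17, 18, 22, 27, 30, 32, 38], requiring 10 comparisons. The merge step runs in O(n) time where n is the total number of elements.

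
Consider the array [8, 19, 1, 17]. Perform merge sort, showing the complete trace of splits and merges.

Merge sort trace:

Split: [8, 19, 1, 17] -> [8, 19] and [1, 17]
  Split: [8, 19] -> [8] and [19]
  Merge: [8] + [19] -> [8, 19]
  Split: [1, 17] -> [1] and [17]
  Merge: [1] + [17] -> [1, 17]
Merge: [8, 19] + [1, 17] -> [1, 8, 17, 19]

Final sorted array: [1, 8, 17, 19]

The merge sort proceeds by recursively splitting the array and merging sorted halves.
After all merges, the sorted array is [1, 8, 17, 19].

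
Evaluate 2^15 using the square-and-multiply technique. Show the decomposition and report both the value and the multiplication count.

Computing 2^15 by squaring (build up from 2^1; each line after the first costs one multiplication):

2^1 = 2
2^2 = (2^1)^2 = 2^2 = 4
2^3 = 2 * 2^2 = 2 * 4 = 8
2^6 = (2^3)^2 = 8^2 = 64
2^7 = 2 * 2^6 = 2 * 64 = 128
2^14 = (2^7)^2 = 128^2 = 16384
2^15 = 2 * 2^14 = 2 * 16384 = 32768

Result: 32768
Multiplications needed: 6 (6 lines after 2^1)

2^15 = 32768. Using exponentiation by squaring, this requires 6 multiplications. The key idea: if the exponent is even, square the half-power; if odd, multiply by the base once.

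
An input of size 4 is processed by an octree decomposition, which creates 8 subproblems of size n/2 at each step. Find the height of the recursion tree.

For divide and conquer with division factor 2:

Problem sizes at each level:
Level 0: 4
Level 1: 2
Level 2: 1

The root is level 0 and the size-1 base case is level 2 (the tree spans levels 0 through 2, i.e. 3 levels counting the root), so the depth is the number of divisions: log_2(4) = 2

The recursion tree depth is log_2(4) = 2. At each level, the problem size is divided by 2, so it takes 2 divisions to reduce to a base case of size 1. The algorithm makes 8 recursive calls at each level.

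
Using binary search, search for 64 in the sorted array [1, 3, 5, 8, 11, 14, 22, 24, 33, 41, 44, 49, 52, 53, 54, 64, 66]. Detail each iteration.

Binary search for 64 in [1, 3, 5, 8, 11, 14, 22, 24, 33, 41, 44, 49, 52, 53, 54, 64, 66]:

lo=0, hi=16, mid=8, arr[mid]=33 -> 33 < 64, search right half
lo=9, hi=16, mid=12, arr[mid]=52 -> 52 < 64, search right half
lo=13, hi=16, mid=14, arr[mid]=54 -> 54 < 64, search right half
lo=15, hi=16, mid=15, arr[mid]=64 -> Found target at index 15!

Binary search finds 64 at index 15 after 4 comparisons. The search repeatedly halves the search space by comparing with the middle element.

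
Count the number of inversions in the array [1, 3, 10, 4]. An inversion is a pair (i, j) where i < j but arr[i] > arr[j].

Finding inversions in [1, 3, 10, 4]:

(2, 3): arr[2]=10 > arr[3]=4

Total inversions: 1

The array has 1 inversion(s): (2,3). Each pair (i,j) satisfies i < j and arr[i] > arr[j].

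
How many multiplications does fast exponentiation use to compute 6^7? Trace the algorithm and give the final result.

Computing 6^7 by squaring (build up from 6^1; each line after the first costs one multiplication):

6^1 = 6
6^2 = (6^1)^2 = 6^2 = 36
6^3 = 6 * 6^2 = 6 * 36 = 216
6^6 = (6^3)^2 = 216^2 = 46656
6^7 = 6 * 6^6 = 6 * 46656 = 279936

Result: 279936
Multiplications needed: 4 (4 lines after 6^1)

6^7 = 279936. Using exponentiation by squaring, this requires 4 multiplications. The key idea: if the exponent is even, square the half-power; if odd, multiply by the base once.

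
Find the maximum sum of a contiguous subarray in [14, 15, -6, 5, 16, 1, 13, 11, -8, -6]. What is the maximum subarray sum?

Using Kadane's algorithm on [14, 15, -6, 5, 16, 1, 13, 11, -8, -6]:

Scanning through the array:
Position 1 (value 15): max_ending_here = 29, max_so_far = 29
Position 2 (value -6): max_ending_here = 23, max_so_far = 29
Position 3 (value 5): max_ending_here = 28, max_so_far = 29
Position 4 (value 16): max_ending_here = 44, max_so_far = 44
Position 5 (value 1): max_ending_here = 45, max_so_far = 45
Position 6 (value 13): max_ending_here = 58, max_so_far = 58
Position 7 (value 11): max_ending_here = 69, max_so_far = 69
Position 8 (value -8): max_ending_here = 61, max_so_far = 69
Position 9 (value -6): max_ending_here = 55, max_so_far = 69

Maximum subarray: [14, 15, -6, 5, 16, 1, 13, 11]
Maximum sum: 69

The maximum subarray is [14, 15, -6, 5, 16, 1, 13, 11] with sum 69. This subarray runs from index 0 to index 7.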